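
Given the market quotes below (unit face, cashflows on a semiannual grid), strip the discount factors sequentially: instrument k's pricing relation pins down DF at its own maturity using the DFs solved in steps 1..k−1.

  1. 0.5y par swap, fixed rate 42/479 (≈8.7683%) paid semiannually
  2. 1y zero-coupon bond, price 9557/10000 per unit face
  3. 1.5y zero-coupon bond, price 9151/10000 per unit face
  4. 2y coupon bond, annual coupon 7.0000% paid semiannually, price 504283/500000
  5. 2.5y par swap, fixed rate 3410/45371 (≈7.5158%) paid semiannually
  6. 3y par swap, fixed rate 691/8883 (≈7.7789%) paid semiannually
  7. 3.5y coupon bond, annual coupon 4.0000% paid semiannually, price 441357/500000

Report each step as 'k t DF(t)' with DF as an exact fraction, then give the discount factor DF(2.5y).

step 1 [0.5y] swap r/2=21/479: DF=(1 − 21/479·(0))/(1+21/479) = 479/500 ≈ 0.958000
step 2 [1y] zero: DF = P = 9557/10000 ≈ 0.955700
step 3 [1.5y] zero: DF = P = 9151/10000 ≈ 0.915100
step 4 [2y] bond c/2=7/200: DF=(504283/500000 − 7/200·(0.958000+0.955700+0.915100))/(1+7/200) = 2197/2500 ≈ 0.878800
step 5 [2.5y] swap r/2=1705/45371: DF=(1 − 1705/45371·(0.958000+0.955700+0.915100+0.878800))/(1+1705/45371) = 1659/2000 ≈ 0.829500
step 6 [3y] swap r/2=691/17766: DF=(1 − 691/17766·(0.958000+0.955700+0.915100+0.878800+0.829500))/(1+691/17766) = 7927/10000 ≈ 0.792700
step 7 [3.5y] bond c/2=1/50: DF=(441357/500000 − 1/50·(0.958000+0.955700+0.915100+0.878800+0.829500+0.792700))/(1+1/50) = 7609/10000 ≈ 0.760900

1 1/2 479/500
2 1 9557/10000
3 3/2 9151/10000
4 2 2197/2500
5 5/2 1659/2000
6 3 7927/10000
7 7/2 7609/10000
DF(2.5y) = 1659/2000 ≈ 0.829500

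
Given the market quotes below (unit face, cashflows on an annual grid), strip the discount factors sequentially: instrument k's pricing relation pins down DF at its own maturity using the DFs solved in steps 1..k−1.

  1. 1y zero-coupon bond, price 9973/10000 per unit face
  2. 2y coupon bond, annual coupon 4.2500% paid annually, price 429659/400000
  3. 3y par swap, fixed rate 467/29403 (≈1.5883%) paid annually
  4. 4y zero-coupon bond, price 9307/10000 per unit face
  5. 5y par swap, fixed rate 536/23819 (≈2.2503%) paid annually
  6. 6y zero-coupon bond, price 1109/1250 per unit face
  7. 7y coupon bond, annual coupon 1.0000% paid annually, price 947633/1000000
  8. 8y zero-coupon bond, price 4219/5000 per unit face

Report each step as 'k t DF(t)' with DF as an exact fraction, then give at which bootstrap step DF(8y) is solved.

1 1 9973/10000
2 2 9897/10000
3 3 9533/10000
4 4 9307/10000
5 5 558/625
6 6 1109/1250
7 7 8823/10000
8 8 4219/5000
DF(8y) is solved at step 8

step 1 [1y] zero: DF = P = 9973/10000 ≈ 0.997300
step 2 [2y] bond c/1=17/400: DF=(429659/400000 − 17/400·(0.997300))/(1+17/400) = 9897/10000 ≈ 0.989700
step 3 [3y] swap r/1=467/29403: DF=(1 − 467/29403·(0.997300+0.989700))/(1+467/29403) = 9533/10000 ≈ 0.953300
step 4 [4y] zero: DF = P = 9307/10000 ≈ 0.930700
step 5 [5y] swap r/1=536/23819: DF=(1 − 536/23819·(0.997300+0.989700+0.953300+0.930700))/(1+536/23819) = 558/625 ≈ 0.892800
step 6 [6y] zero: DF = P = 1109/1250 ≈ 0.887200
step 7 [7y] bond c/1=1/100: DF=(947633/1000000 − 1/100·(0.997300+0.989700+0.953300+0.930700+0.892800+0.887200))/(1+1/100) = 8823/10000 ≈ 0.882300
step 8 [8y] zero: DF = P = 4219/5000 ≈ 0.843800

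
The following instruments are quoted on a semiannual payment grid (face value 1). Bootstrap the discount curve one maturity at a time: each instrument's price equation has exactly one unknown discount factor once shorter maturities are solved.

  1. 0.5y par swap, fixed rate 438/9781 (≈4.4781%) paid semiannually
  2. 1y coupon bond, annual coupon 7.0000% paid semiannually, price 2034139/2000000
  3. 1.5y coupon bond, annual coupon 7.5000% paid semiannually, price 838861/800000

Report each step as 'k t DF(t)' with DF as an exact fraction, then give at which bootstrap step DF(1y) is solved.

1 1/2 9781/10000
2 1 1187/1250
3 3/2 941/1000
DF(1y) is solved at step 2

step 1 [0.5y] swap r/2=219/9781: DF=(1 − 219/9781·(0))/(1+219/9781) = 9781/10000 ≈ 0.978100
step 2 [1y] bond c/2=7/200: DF=(2034139/2000000 − 7/200·(0.978100))/(1+7/200) = 1187/1250 ≈ 0.949600
step 3 [1.5y] bond c/2=3/80: DF=(838861/800000 − 3/80·(0.978100+0.949600))/(1+3/80) = 941/1000 ≈ 0.941000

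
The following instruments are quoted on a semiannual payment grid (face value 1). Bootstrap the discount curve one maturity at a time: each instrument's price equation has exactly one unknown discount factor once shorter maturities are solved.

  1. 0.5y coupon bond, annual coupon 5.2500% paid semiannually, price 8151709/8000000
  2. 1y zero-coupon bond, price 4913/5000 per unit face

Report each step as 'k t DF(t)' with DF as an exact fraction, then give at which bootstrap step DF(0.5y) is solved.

step 1 [0.5y] bond c/2=21/800: DF=(8151709/8000000 − 21/800·(0))/(1+21/800) = 9929/10000 ≈ 0.992900
step 2 [1y] zero: DF = P = 4913/5000 ≈ 0.982600

1 1/2 9929/10000
2 1 4913/5000
DF(0.5y) is solved at step 1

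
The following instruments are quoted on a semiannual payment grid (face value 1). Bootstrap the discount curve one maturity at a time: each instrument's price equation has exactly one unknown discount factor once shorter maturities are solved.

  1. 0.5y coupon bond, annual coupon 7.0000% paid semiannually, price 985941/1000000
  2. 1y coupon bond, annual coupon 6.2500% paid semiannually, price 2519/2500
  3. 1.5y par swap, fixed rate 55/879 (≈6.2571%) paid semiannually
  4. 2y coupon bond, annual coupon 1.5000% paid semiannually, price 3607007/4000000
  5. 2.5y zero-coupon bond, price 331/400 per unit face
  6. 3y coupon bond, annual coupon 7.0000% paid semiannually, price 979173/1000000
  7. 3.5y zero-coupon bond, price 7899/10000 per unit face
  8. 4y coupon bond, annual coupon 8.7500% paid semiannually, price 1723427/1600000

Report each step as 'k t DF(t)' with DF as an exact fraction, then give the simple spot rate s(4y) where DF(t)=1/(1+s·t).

step 1 [0.5y] bond c/2=7/200: DF=(985941/1000000 − 7/200·(0))/(1+7/200) = 4763/5000 ≈ 0.952600
step 2 [1y] bond c/2=1/32: DF=(2519/2500 − 1/32·(0.952600))/(1+1/32) = 4741/5000 ≈ 0.948200
step 3 [1.5y] swap r/2=55/1758: DF=(1 − 55/1758·(0.952600+0.948200))/(1+55/1758) = 114/125 ≈ 0.912000
step 4 [2y] bond c/2=3/400: DF=(3607007/4000000 − 3/400·(0.952600+0.948200+0.912000))/(1+3/400) = 8741/10000 ≈ 0.874100
step 5 [2.5y] zero: DF = P = 331/400 ≈ 0.827500
step 6 [3y] bond c/2=7/200: DF=(979173/1000000 − 7/200·(0.952600+0.948200+0.912000+0.874100+0.827500))/(1+7/200) = 3967/5000 ≈ 0.793400
step 7 [3.5y] zero: DF = P = 7899/10000 ≈ 0.789900
step 8 [4y] bond c/2=7/160: DF=(1723427/1600000 − 7/160·(0.952600+0.948200+0.912000+0.874100+0.827500+0.793400+0.789900))/(1+7/160) = 1941/2500 ≈ 0.776400

1 1/2 4763/5000
2 1 4741/5000
3 3/2 114/125
4 2 8741/10000
5 5/2 331/400
6 3 3967/5000
7 7/2 7899/10000
8 4 1941/2500
s(4y) = (1/(1941/2500) − 1)/(4) = 559/7764 ≈ 7.1999%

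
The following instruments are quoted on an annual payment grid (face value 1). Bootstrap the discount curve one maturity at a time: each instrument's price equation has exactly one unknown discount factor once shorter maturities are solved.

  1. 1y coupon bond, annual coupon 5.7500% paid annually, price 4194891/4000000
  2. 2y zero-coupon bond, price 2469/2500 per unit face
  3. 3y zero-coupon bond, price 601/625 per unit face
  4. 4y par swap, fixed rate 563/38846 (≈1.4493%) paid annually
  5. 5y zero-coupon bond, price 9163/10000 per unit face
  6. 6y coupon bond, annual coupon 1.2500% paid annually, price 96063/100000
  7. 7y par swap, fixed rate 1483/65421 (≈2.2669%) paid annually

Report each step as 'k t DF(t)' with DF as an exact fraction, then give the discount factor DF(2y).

1 1 9917/10000
2 2 2469/2500
3 3 601/625
4 4 9437/10000
5 5 9163/10000
6 6 1779/2000
7 7 8517/10000
DF(2y) = 2469/2500 ≈ 0.987600

step 1 [1y] bond c/1=23/400: DF=(4194891/4000000 − 23/400·(0))/(1+23/400) = 9917/10000 ≈ 0.991700
step 2 [2y] zero: DF = P = 2469/2500 ≈ 0.987600
step 3 [3y] zero: DF = P = 601/625 ≈ 0.961600
step 4 [4y] swap r/1=563/38846: DF=(1 − 563/38846·(0.991700+0.987600+0.961600))/(1+563/38846) = 9437/10000 ≈ 0.943700
step 5 [5y] zero: DF = P = 9163/10000 ≈ 0.916300
step 6 [6y] bond c/1=1/80: DF=(96063/100000 − 1/80·(0.991700+0.987600+0.961600+0.943700+0.916300))/(1+1/80) = 1779/2000 ≈ 0.889500
step 7 [7y] swap r/1=1483/65421: DF=(1 − 1483/65421·(0.991700+0.987600+0.961600+0.943700+0.916300+0.889500))/(1+1483/65421) = 8517/10000 ≈ 0.851700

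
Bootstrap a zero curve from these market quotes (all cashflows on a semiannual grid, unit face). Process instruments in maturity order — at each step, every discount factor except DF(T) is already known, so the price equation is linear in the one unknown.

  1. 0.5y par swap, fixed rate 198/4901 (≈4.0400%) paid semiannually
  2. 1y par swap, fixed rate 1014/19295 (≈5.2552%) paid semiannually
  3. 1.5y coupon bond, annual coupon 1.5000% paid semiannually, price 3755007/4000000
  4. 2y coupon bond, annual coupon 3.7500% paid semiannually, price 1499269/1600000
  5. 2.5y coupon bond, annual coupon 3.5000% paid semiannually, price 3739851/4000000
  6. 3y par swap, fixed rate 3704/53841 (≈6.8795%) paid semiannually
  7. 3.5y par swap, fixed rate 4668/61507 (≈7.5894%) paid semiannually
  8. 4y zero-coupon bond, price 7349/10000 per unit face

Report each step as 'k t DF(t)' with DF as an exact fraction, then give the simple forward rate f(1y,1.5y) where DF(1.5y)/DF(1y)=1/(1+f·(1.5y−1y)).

1 1/2 4901/5000
2 1 9493/10000
3 3/2 4587/5000
4 2 4337/5000
5 5/2 171/200
6 3 2037/2500
7 7/2 3833/5000
8 4 7349/10000
f(1y,1.5y) = ((9493/10000)/(4587/5000) − 1)/(1/2) = 29/417 ≈ 6.9544%

step 1 [0.5y] swap r/2=99/4901: DF=(1 − 99/4901·(0))/(1+99/4901) = 4901/5000 ≈ 0.980200
step 2 [1y] swap r/2=507/19295: DF=(1 − 507/19295·(0.980200))/(1+507/19295) = 9493/10000 ≈ 0.949300
step 3 [1.5y] bond c/2=3/400: DF=(3755007/4000000 − 3/400·(0.980200+0.949300))/(1+3/400) = 4587/5000 ≈ 0.917400
step 4 [2y] bond c/2=3/160: DF=(1499269/1600000 − 3/160·(0.980200+0.949300+0.917400))/(1+3/160) = 4337/5000 ≈ 0.867400
step 5 [2.5y] bond c/2=7/400: DF=(3739851/4000000 − 7/400·(0.980200+0.949300+0.917400+0.867400))/(1+7/400) = 171/200 ≈ 0.855000
step 6 [3y] swap r/2=1852/53841: DF=(1 − 1852/53841·(0.980200+0.949300+0.917400+0.867400+0.855000))/(1+1852/53841) = 2037/2500 ≈ 0.814800
step 7 [3.5y] swap r/2=2334/61507: DF=(1 − 2334/61507·(0.980200+0.949300+0.917400+0.867400+0.855000+0.814800))/(1+2334/61507) = 3833/5000 ≈ 0.766600
step 8 [4y] zero: DF = P = 7349/10000 ≈ 0.734900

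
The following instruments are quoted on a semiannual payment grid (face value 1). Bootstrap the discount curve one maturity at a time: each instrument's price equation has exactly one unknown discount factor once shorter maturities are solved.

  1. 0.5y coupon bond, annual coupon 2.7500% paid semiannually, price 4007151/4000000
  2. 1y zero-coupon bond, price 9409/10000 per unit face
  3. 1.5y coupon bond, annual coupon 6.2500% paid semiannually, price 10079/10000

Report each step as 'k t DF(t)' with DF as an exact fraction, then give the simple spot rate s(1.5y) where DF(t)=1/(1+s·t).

1 1/2 4941/5000
2 1 9409/10000
3 3/2 9189/10000
s(1.5y) = (1/(9189/10000) − 1)/(3/2) = 1622/27567 ≈ 5.8838%

step 1 [0.5y] bond c/2=11/800: DF=(4007151/4000000 − 11/800·(0))/(1+11/800) = 4941/5000 ≈ 0.988200
step 2 [1y] zero: DF = P = 9409/10000 ≈ 0.940900
step 3 [1.5y] bond c/2=1/32: DF=(10079/10000 − 1/32·(0.988200+0.940900))/(1+1/32) = 9189/10000 ≈ 0.918900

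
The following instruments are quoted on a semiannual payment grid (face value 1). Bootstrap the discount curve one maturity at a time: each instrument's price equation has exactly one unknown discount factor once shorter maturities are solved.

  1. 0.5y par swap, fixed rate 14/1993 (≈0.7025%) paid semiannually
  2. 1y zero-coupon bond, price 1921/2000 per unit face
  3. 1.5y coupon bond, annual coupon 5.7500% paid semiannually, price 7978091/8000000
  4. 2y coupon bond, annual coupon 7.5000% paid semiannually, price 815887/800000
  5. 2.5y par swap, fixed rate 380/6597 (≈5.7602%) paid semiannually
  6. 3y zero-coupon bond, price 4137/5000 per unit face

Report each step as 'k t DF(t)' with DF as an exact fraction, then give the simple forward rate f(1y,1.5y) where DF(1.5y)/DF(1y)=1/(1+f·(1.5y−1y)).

1 1/2 1993/2000
2 1 1921/2000
3 3/2 9147/10000
4 2 1099/1250
5 5/2 867/1000
6 3 4137/5000
f(1y,1.5y) = ((1921/2000)/(9147/10000) − 1)/(1/2) = 916/9147 ≈ 10.0142%

step 1 [0.5y] swap r/2=7/1993: DF=(1 − 7/1993·(0))/(1+7/1993) = 1993/2000 ≈ 0.996500
step 2 [1y] zero: DF = P = 1921/2000 ≈ 0.960500
step 3 [1.5y] bond c/2=23/800: DF=(7978091/8000000 − 23/800·(0.996500+0.960500))/(1+23/800) = 9147/10000 ≈ 0.914700
step 4 [2y] bond c/2=3/80: DF=(815887/800000 − 3/80·(0.996500+0.960500+0.914700))/(1+3/80) = 1099/1250 ≈ 0.879200
step 5 [2.5y] swap r/2=190/6597: DF=(1 − 190/6597·(0.996500+0.960500+0.914700+0.879200))/(1+190/6597) = 867/1000 ≈ 0.867000
step 6 [3y] zero: DF = P = 4137/5000 ≈ 0.827400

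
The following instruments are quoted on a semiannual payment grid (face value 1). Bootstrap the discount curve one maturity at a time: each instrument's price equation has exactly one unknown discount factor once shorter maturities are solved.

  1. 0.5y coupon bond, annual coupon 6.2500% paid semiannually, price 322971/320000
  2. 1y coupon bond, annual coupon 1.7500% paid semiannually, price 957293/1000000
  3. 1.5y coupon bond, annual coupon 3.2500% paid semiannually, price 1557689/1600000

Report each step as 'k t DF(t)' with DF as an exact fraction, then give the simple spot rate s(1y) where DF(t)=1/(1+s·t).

step 1 [0.5y] bond c/2=1/32: DF=(322971/320000 − 1/32·(0))/(1+1/32) = 9787/10000 ≈ 0.978700
step 2 [1y] bond c/2=7/800: DF=(957293/1000000 − 7/800·(0.978700))/(1+7/800) = 1881/2000 ≈ 0.940500
step 3 [1.5y] bond c/2=13/800: DF=(1557689/1600000 − 13/800·(0.978700+0.940500))/(1+13/800) = 9273/10000 ≈ 0.927300

1 1/2 9787/10000
2 1 1881/2000
3 3/2 9273/10000
s(1y) = (1/(1881/2000) − 1)/(1) = 119/1881 ≈ 6.3264%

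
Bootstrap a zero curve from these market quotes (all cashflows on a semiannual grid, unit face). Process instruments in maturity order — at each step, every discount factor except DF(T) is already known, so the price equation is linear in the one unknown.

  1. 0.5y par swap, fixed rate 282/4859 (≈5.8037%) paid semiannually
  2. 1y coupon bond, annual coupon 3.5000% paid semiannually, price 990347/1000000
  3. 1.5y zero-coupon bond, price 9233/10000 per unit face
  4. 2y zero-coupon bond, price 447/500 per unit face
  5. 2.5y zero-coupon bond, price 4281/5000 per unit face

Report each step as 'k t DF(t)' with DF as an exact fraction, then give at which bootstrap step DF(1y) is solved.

step 1 [0.5y] swap r/2=141/4859: DF=(1 − 141/4859·(0))/(1+141/4859) = 4859/5000 ≈ 0.971800
step 2 [1y] bond c/2=7/400: DF=(990347/1000000 − 7/400·(0.971800))/(1+7/400) = 4783/5000 ≈ 0.956600
step 3 [1.5y] zero: DF = P = 9233/10000 ≈ 0.923300
step 4 [2y] zero: DF = P = 447/500 ≈ 0.894000
step 5 [2.5y] zero: DF = P = 4281/5000 ≈ 0.856200

1 1/2 4859/5000
2 1 4783/5000
3 3/2 9233/10000
4 2 447/500
5 5/2 4281/5000
DF(1y) is solved at step 2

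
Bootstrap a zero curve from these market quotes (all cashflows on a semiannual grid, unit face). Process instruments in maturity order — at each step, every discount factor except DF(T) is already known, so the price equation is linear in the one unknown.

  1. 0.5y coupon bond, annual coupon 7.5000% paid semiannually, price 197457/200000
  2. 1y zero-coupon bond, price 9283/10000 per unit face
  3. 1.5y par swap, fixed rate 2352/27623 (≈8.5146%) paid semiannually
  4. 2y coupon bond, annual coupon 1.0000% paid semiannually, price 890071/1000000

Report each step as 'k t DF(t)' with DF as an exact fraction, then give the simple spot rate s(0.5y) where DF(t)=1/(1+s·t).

step 1 [0.5y] bond c/2=3/80: DF=(197457/200000 − 3/80·(0))/(1+3/80) = 2379/2500 ≈ 0.951600
step 2 [1y] zero: DF = P = 9283/10000 ≈ 0.928300
step 3 [1.5y] swap r/2=1176/27623: DF=(1 − 1176/27623·(0.951600+0.928300))/(1+1176/27623) = 1103/1250 ≈ 0.882400
step 4 [2y] bond c/2=1/200: DF=(890071/1000000 − 1/200·(0.951600+0.928300+0.882400))/(1+1/200) = 8719/10000 ≈ 0.871900

1 1/2 2379/2500
2 1 9283/10000
3 3/2 1103/1250
4 2 8719/10000
s(0.5y) = (1/(2379/2500) − 1)/(1/2) = 242/2379 ≈ 10.1723%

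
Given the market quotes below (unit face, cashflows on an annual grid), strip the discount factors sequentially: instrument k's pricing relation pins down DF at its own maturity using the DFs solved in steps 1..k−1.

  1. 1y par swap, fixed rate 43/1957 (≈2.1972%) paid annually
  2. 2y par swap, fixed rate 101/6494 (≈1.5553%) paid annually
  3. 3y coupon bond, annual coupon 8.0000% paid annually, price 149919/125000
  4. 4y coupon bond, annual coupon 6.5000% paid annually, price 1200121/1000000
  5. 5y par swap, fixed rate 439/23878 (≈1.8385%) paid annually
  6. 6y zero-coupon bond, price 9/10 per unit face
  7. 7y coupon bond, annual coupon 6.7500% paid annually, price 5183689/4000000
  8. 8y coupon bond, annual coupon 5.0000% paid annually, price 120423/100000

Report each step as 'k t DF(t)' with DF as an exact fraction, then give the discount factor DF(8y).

1 1 1957/2000
2 2 9697/10000
3 3 4831/5000
4 4 949/1000
5 5 4561/5000
6 6 9/10
7 7 8551/10000
8 8 8359/10000
DF(8y) = 8359/10000 ≈ 0.835900

step 1 [1y] swap r/1=43/1957: DF=(1 − 43/1957·(0))/(1+43/1957) = 1957/2000 ≈ 0.978500
step 2 [2y] swap r/1=101/6494: DF=(1 − 101/6494·(0.978500))/(1+101/6494) = 9697/10000 ≈ 0.969700
step 3 [3y] bond c/1=2/25: DF=(149919/125000 − 2/25·(0.978500+0.969700))/(1+2/25) = 4831/5000 ≈ 0.966200
step 4 [4y] bond c/1=13/200: DF=(1200121/1000000 − 13/200·(0.978500+0.969700+0.966200))/(1+13/200) = 949/1000 ≈ 0.949000
step 5 [5y] swap r/1=439/23878: DF=(1 − 439/23878·(0.978500+0.969700+0.966200+0.949000))/(1+439/23878) = 4561/5000 ≈ 0.912200
step 6 [6y] zero: DF = P = 9/10 ≈ 0.900000
step 7 [7y] bond c/1=27/400: DF=(5183689/4000000 − 27/400·(0.978500+0.969700+0.966200+0.949000+0.912200+0.900000))/(1+27/400) = 8551/10000 ≈ 0.855100
step 8 [8y] bond c/1=1/20: DF=(120423/100000 − 1/20·(0.978500+0.969700+0.966200+0.949000+0.912200+0.900000+0.855100))/(1+1/20) = 8359/10000 ≈ 0.835900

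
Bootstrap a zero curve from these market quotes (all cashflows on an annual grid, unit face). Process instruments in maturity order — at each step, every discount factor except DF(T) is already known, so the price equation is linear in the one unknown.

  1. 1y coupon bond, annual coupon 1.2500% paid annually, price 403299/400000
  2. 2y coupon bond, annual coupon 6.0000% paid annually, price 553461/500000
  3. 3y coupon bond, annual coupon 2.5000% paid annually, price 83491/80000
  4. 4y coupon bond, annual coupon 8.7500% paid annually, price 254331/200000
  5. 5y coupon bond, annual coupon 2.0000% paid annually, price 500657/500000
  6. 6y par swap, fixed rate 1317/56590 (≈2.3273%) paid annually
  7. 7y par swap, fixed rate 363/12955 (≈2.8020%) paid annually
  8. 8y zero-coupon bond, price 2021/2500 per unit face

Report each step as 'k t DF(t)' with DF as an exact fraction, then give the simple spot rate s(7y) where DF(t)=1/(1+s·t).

step 1 [1y] bond c/1=1/80: DF=(403299/400000 − 1/80·(0))/(1+1/80) = 4979/5000 ≈ 0.995800
step 2 [2y] bond c/1=3/50: DF=(553461/500000 − 3/50·(0.995800))/(1+3/50) = 9879/10000 ≈ 0.987900
step 3 [3y] bond c/1=1/40: DF=(83491/80000 − 1/40·(0.995800+0.987900))/(1+1/40) = 4849/5000 ≈ 0.969800
step 4 [4y] bond c/1=7/80: DF=(254331/200000 − 7/80·(0.995800+0.987900+0.969800))/(1+7/80) = 9317/10000 ≈ 0.931700
step 5 [5y] bond c/1=1/50: DF=(500657/500000 − 1/50·(0.995800+0.987900+0.969800+0.931700))/(1+1/50) = 1811/2000 ≈ 0.905500
step 6 [6y] swap r/1=1317/56590: DF=(1 − 1317/56590·(0.995800+0.987900+0.969800+0.931700+0.905500))/(1+1317/56590) = 8683/10000 ≈ 0.868300
step 7 [7y] swap r/1=363/12955: DF=(1 − 363/12955·(0.995800+0.987900+0.969800+0.931700+0.905500+0.868300))/(1+363/12955) = 1637/2000 ≈ 0.818500
step 8 [8y] zero: DF = P = 2021/2500 ≈ 0.808400

1 1 4979/5000
2 2 9879/10000
3 3 4849/5000
4 4 9317/10000
5 5 1811/2000
6 6 8683/10000
7 7 1637/2000
8 8 2021/2500
s(7y) = (1/(1637/2000) − 1)/(7) = 363/11459 ≈ 3.1678%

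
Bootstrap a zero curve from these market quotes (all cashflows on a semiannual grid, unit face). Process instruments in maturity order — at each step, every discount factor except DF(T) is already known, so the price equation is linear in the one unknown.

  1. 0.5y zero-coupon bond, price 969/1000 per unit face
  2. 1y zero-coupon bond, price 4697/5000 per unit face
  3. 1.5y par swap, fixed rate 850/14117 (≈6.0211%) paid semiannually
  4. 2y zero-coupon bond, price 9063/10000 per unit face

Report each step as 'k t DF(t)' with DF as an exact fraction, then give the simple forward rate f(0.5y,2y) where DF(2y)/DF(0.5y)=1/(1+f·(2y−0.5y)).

1 1/2 969/1000
2 1 4697/5000
3 3/2 183/200
4 2 9063/10000
f(0.5y,2y) = ((969/1000)/(9063/10000) − 1)/(3/2) = 22/477 ≈ 4.6122%

step 1 [0.5y] zero: DF = P = 969/1000 ≈ 0.969000
step 2 [1y] zero: DF = P = 4697/5000 ≈ 0.939400
step 3 [1.5y] swap r/2=425/14117: DF=(1 − 425/14117·(0.969000+0.939400))/(1+425/14117) = 183/200 ≈ 0.915000
step 4 [2y] zero: DF = P = 9063/10000 ≈ 0.906300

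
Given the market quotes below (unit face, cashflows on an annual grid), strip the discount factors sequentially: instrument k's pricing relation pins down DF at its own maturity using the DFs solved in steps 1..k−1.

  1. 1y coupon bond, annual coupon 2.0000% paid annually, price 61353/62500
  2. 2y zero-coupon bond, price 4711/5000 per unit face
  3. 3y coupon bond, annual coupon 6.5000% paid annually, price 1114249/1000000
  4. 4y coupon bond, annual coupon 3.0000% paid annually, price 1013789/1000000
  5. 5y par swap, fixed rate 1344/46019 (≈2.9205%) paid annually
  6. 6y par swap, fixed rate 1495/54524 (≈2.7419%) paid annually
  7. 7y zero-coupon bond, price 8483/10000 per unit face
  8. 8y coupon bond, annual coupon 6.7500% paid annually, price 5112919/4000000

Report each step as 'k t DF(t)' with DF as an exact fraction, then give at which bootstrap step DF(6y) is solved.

step 1 [1y] bond c/1=1/50: DF=(61353/62500 − 1/50·(0))/(1+1/50) = 1203/1250 ≈ 0.962400
step 2 [2y] zero: DF = P = 4711/5000 ≈ 0.942200
step 3 [3y] bond c/1=13/200: DF=(1114249/1000000 − 13/200·(0.962400+0.942200))/(1+13/200) = 93/100 ≈ 0.930000
step 4 [4y] bond c/1=3/100: DF=(1013789/1000000 − 3/100·(0.962400+0.942200+0.930000))/(1+3/100) = 9017/10000 ≈ 0.901700
step 5 [5y] swap r/1=1344/46019: DF=(1 − 1344/46019·(0.962400+0.942200+0.930000+0.901700))/(1+1344/46019) = 541/625 ≈ 0.865600
step 6 [6y] swap r/1=1495/54524: DF=(1 − 1495/54524·(0.962400+0.942200+0.930000+0.901700+0.865600))/(1+1495/54524) = 1701/2000 ≈ 0.850500
step 7 [7y] zero: DF = P = 8483/10000 ≈ 0.848300
step 8 [8y] bond c/1=27/400: DF=(5112919/4000000 − 27/400·(0.962400+0.942200+0.930000+0.901700+0.865600+0.850500+0.848300))/(1+27/400) = 799/1000 ≈ 0.799000

1 1 1203/1250
2 2 4711/5000
3 3 93/100
4 4 9017/10000
5 5 541/625
6 6 1701/2000
7 7 8483/10000
8 8 799/1000
DF(6y) is solved at step 6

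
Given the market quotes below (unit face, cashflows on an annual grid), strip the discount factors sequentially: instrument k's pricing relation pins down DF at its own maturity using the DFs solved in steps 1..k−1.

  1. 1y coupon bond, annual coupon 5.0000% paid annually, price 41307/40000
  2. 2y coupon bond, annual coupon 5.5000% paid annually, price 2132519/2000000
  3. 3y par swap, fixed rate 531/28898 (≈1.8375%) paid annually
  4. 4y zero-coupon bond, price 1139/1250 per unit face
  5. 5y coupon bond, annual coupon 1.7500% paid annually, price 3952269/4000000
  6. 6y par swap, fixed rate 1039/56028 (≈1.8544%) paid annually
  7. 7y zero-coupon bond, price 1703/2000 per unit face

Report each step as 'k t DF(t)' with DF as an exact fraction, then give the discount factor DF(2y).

1 1 1967/2000
2 2 4797/5000
3 3 9469/10000
4 4 1139/1250
5 5 9057/10000
6 6 8961/10000
7 7 1703/2000
DF(2y) = 4797/5000 ≈ 0.959400

step 1 [1y] bond c/1=1/20: DF=(41307/40000 − 1/20·(0))/(1+1/20) = 1967/2000 ≈ 0.983500
step 2 [2y] bond c/1=11/200: DF=(2132519/2000000 − 11/200·(0.983500))/(1+11/200) = 4797/5000 ≈ 0.959400
step 3 [3y] swap r/1=531/28898: DF=(1 − 531/28898·(0.983500+0.959400))/(1+531/28898) = 9469/10000 ≈ 0.946900
step 4 [4y] zero: DF = P = 1139/1250 ≈ 0.911200
step 5 [5y] bond c/1=7/400: DF=(3952269/4000000 − 7/400·(0.983500+0.959400+0.946900+0.911200))/(1+7/400) = 9057/10000 ≈ 0.905700
step 6 [6y] swap r/1=1039/56028: DF=(1 − 1039/56028·(0.983500+0.959400+0.946900+0.911200+0.905700))/(1+1039/56028) = 8961/10000 ≈ 0.896100
step 7 [7y] zero: DF = P = 1703/2000 ≈ 0.851500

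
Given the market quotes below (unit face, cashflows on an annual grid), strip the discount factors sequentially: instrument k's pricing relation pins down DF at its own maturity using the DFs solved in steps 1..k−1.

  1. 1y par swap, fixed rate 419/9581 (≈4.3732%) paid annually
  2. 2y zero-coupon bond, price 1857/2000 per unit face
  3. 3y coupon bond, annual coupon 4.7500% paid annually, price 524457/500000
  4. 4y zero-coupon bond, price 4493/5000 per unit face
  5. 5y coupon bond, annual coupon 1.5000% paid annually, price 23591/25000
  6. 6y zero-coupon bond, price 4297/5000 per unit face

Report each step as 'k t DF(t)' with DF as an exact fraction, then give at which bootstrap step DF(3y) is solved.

1 1 9581/10000
2 2 1857/2000
3 3 4579/5000
4 4 4493/5000
5 5 7/8
6 6 4297/5000
DF(3y) is solved at step 3

step 1 [1y] swap r/1=419/9581: DF=(1 − 419/9581·(0))/(1+419/9581) = 9581/10000 ≈ 0.958100
step 2 [2y] zero: DF = P = 1857/2000 ≈ 0.928500
step 3 [3y] bond c/1=19/400: DF=(524457/500000 − 19/400·(0.958100+0.928500))/(1+19/400) = 4579/5000 ≈ 0.915800
step 4 [4y] zero: DF = P = 4493/5000 ≈ 0.898600
step 5 [5y] bond c/1=3/200: DF=(23591/25000 − 3/200·(0.958100+0.928500+0.915800+0.898600))/(1+3/200) = 7/8 ≈ 0.875000
step 6 [6y] zero: DF = P = 4297/5000 ≈ 0.859400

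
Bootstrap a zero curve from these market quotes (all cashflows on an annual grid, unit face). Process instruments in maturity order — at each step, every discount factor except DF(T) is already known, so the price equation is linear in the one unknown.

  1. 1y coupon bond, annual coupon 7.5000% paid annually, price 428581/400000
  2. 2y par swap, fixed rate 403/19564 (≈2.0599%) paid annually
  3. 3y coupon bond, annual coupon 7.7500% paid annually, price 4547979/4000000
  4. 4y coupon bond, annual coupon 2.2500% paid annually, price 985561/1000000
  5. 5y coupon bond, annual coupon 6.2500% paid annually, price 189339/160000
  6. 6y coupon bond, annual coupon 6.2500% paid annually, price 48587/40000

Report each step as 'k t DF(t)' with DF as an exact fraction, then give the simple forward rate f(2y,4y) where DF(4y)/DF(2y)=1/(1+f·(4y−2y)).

step 1 [1y] bond c/1=3/40: DF=(428581/400000 − 3/40·(0))/(1+3/40) = 9967/10000 ≈ 0.996700
step 2 [2y] swap r/1=403/19564: DF=(1 − 403/19564·(0.996700))/(1+403/19564) = 9597/10000 ≈ 0.959700
step 3 [3y] bond c/1=31/400: DF=(4547979/4000000 − 31/400·(0.996700+0.959700))/(1+31/400) = 1829/2000 ≈ 0.914500
step 4 [4y] bond c/1=9/400: DF=(985561/1000000 − 9/400·(0.996700+0.959700+0.914500))/(1+9/400) = 9007/10000 ≈ 0.900700
step 5 [5y] bond c/1=1/16: DF=(189339/160000 − 1/16·(0.996700+0.959700+0.914500+0.900700))/(1+1/16) = 8919/10000 ≈ 0.891900
step 6 [6y] bond c/1=1/16: DF=(48587/40000 − 1/16·(0.996700+0.959700+0.914500+0.900700+0.891900))/(1+1/16) = 8689/10000 ≈ 0.868900

1 1 9967/10000
2 2 9597/10000
3 3 1829/2000
4 4 9007/10000
5 5 8919/10000
6 6 8689/10000
f(2y,4y) = ((9597/10000)/(9007/10000) − 1)/(2) = 295/9007 ≈ 3.2752%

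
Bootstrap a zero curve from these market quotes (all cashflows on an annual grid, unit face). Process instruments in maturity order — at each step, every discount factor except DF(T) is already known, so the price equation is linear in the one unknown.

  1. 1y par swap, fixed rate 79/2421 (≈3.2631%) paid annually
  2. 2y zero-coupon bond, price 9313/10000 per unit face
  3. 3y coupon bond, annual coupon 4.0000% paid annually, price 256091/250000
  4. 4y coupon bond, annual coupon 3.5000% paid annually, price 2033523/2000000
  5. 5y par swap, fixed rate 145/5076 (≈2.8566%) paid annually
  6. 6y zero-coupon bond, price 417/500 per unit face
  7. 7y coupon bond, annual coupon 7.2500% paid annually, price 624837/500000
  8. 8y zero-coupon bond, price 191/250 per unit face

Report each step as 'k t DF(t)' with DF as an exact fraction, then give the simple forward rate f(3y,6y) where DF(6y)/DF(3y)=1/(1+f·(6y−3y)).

step 1 [1y] swap r/1=79/2421: DF=(1 − 79/2421·(0))/(1+79/2421) = 2421/2500 ≈ 0.968400
step 2 [2y] zero: DF = P = 9313/10000 ≈ 0.931300
step 3 [3y] bond c/1=1/25: DF=(256091/250000 − 1/25·(0.968400+0.931300))/(1+1/25) = 9119/10000 ≈ 0.911900
step 4 [4y] bond c/1=7/200: DF=(2033523/2000000 − 7/200·(0.968400+0.931300+0.911900))/(1+7/200) = 8873/10000 ≈ 0.887300
step 5 [5y] swap r/1=145/5076: DF=(1 − 145/5076·(0.968400+0.931300+0.911900+0.887300))/(1+145/5076) = 1739/2000 ≈ 0.869500
step 6 [6y] zero: DF = P = 417/500 ≈ 0.834000
step 7 [7y] bond c/1=29/400: DF=(624837/500000 − 29/400·(0.968400+0.931300+0.911900+0.887300+0.869500+0.834000))/(1+29/400) = 4/5 ≈ 0.800000
step 8 [8y] zero: DF = P = 191/250 ≈ 0.764000

1 1 2421/2500
2 2 9313/10000
3 3 9119/10000
4 4 8873/10000
5 5 1739/2000
6 6 417/500
7 7 4/5
8 8 191/250
f(3y,6y) = ((9119/10000)/(417/500) − 1)/(3) = 779/25020 ≈ 3.1135%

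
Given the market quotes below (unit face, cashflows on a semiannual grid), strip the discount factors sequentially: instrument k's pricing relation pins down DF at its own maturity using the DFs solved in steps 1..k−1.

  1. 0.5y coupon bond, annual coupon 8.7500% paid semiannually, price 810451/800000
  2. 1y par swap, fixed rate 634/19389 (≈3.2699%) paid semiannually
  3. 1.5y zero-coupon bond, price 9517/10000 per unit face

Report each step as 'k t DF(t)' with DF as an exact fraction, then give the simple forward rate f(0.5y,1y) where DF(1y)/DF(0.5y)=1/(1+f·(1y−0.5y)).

step 1 [0.5y] bond c/2=7/160: DF=(810451/800000 − 7/160·(0))/(1+7/160) = 4853/5000 ≈ 0.970600
step 2 [1y] swap r/2=317/19389: DF=(1 − 317/19389·(0.970600))/(1+317/19389) = 9683/10000 ≈ 0.968300
step 3 [1.5y] zero: DF = P = 9517/10000 ≈ 0.951700

1 1/2 4853/5000
2 1 9683/10000
3 3/2 9517/10000
f(0.5y,1y) = ((4853/5000)/(9683/10000) − 1)/(1/2) = 2/421 ≈ 0.4751%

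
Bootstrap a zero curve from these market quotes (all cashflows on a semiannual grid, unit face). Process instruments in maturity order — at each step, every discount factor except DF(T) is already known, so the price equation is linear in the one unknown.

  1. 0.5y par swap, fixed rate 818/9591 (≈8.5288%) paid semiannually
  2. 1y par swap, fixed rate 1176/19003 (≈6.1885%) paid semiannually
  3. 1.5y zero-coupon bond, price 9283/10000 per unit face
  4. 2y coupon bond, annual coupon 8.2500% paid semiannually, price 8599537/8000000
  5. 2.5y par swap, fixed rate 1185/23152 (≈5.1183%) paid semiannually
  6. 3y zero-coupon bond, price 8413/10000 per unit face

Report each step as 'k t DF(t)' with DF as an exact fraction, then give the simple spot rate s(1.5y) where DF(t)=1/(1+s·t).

step 1 [0.5y] swap r/2=409/9591: DF=(1 − 409/9591·(0))/(1+409/9591) = 9591/10000 ≈ 0.959100
step 2 [1y] swap r/2=588/19003: DF=(1 − 588/19003·(0.959100))/(1+588/19003) = 2353/2500 ≈ 0.941200
step 3 [1.5y] zero: DF = P = 9283/10000 ≈ 0.928300
step 4 [2y] bond c/2=33/800: DF=(8599537/8000000 − 33/800·(0.959100+0.941200+0.928300))/(1+33/800) = 9203/10000 ≈ 0.920300
step 5 [2.5y] swap r/2=1185/46304: DF=(1 − 1185/46304·(0.959100+0.941200+0.928300+0.920300))/(1+1185/46304) = 1763/2000 ≈ 0.881500
step 6 [3y] zero: DF = P = 8413/10000 ≈ 0.841300

1 1/2 9591/10000
2 1 2353/2500
3 3/2 9283/10000
4 2 9203/10000
5 5/2 1763/2000
6 3 8413/10000
s(1.5y) = (1/(9283/10000) − 1)/(3/2) = 478/9283 ≈ 5.1492%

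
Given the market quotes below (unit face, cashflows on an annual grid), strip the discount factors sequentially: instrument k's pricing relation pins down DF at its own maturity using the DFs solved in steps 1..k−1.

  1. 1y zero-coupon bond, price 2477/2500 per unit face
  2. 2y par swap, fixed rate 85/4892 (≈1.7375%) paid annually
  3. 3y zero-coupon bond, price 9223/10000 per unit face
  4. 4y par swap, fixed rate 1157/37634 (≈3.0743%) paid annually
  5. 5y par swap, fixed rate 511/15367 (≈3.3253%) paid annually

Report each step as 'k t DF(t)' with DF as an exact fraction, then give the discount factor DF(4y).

1 1 2477/2500
2 2 483/500
3 3 9223/10000
4 4 8843/10000
5 5 8467/10000
DF(4y) = 8843/10000 ≈ 0.884300

step 1 [1y] zero: DF = P = 2477/2500 ≈ 0.990800
step 2 [2y] swap r/1=85/4892: DF=(1 − 85/4892·(0.990800))/(1+85/4892) = 483/500 ≈ 0.966000
step 3 [3y] zero: DF = P = 9223/10000 ≈ 0.922300
step 4 [4y] swap r/1=1157/37634: DF=(1 − 1157/37634·(0.990800+0.966000+0.922300))/(1+1157/37634) = 8843/10000 ≈ 0.884300
step 5 [5y] swap r/1=511/15367: DF=(1 − 511/15367·(0.990800+0.966000+0.922300+0.884300))/(1+511/15367) = 8467/10000 ≈ 0.846700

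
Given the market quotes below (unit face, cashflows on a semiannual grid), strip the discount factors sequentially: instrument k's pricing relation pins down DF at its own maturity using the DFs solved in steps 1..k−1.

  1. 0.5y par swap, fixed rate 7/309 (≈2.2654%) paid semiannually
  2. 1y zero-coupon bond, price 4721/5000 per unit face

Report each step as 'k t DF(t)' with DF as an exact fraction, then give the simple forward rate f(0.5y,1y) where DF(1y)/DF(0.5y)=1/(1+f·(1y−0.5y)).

step 1 [0.5y] swap r/2=7/618: DF=(1 − 7/618·(0))/(1+7/618) = 618/625 ≈ 0.988800
step 2 [1y] zero: DF = P = 4721/5000 ≈ 0.944200

1 1/2 618/625
2 1 4721/5000
f(0.5y,1y) = ((618/625)/(4721/5000) − 1)/(1/2) = 446/4721 ≈ 9.4472%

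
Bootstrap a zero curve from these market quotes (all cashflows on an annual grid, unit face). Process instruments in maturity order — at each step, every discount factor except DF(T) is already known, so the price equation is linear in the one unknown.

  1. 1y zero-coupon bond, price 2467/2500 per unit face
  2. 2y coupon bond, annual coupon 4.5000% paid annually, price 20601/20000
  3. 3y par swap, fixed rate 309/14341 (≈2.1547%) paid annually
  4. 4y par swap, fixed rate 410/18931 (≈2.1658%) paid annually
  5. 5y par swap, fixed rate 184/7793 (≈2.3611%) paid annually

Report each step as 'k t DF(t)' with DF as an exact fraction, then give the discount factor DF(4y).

1 1 2467/2500
2 2 1179/1250
3 3 4691/5000
4 4 459/500
5 5 556/625
DF(4y) = 459/500 ≈ 0.918000

step 1 [1y] zero: DF = P = 2467/2500 ≈ 0.986800
step 2 [2y] bond c/1=9/200: DF=(20601/20000 − 9/200·(0.986800))/(1+9/200) = 1179/1250 ≈ 0.943200
step 3 [3y] swap r/1=309/14341: DF=(1 − 309/14341·(0.986800+0.943200))/(1+309/14341) = 4691/5000 ≈ 0.938200
step 4 [4y] swap r/1=410/18931: DF=(1 − 410/18931·(0.986800+0.943200+0.938200))/(1+410/18931) = 459/500 ≈ 0.918000
step 5 [5y] swap r/1=184/7793: DF=(1 − 184/7793·(0.986800+0.943200+0.938200+0.918000))/(1+184/7793) = 556/625 ≈ 0.889600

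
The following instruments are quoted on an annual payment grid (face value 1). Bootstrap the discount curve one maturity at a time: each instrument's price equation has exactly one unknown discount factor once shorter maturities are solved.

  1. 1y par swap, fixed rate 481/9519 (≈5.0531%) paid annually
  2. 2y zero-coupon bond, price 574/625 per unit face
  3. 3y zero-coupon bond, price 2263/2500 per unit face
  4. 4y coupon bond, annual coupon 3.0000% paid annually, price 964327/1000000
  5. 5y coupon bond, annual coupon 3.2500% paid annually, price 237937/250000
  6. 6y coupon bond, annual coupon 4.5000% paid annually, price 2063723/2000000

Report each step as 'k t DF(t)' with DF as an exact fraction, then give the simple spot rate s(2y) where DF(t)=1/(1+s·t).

1 1 9519/10000
2 2 574/625
3 3 2263/2500
4 4 4277/5000
5 5 323/400
6 6 7963/10000
s(2y) = (1/(574/625) − 1)/(2) = 51/1148 ≈ 4.4425%

step 1 [1y] swap r/1=481/9519: DF=(1 − 481/9519·(0))/(1+481/9519) = 9519/10000 ≈ 0.951900
step 2 [2y] zero: DF = P = 574/625 ≈ 0.918400
step 3 [3y] zero: DF = P = 2263/2500 ≈ 0.905200
step 4 [4y] bond c/1=3/100: DF=(964327/1000000 − 3/100·(0.951900+0.918400+0.905200))/(1+3/100) = 4277/5000 ≈ 0.855400
step 5 [5y] bond c/1=13/400: DF=(237937/250000 − 13/400·(0.951900+0.918400+0.905200+0.855400))/(1+13/400) = 323/400 ≈ 0.807500
step 6 [6y] bond c/1=9/200: DF=(2063723/2000000 − 9/200·(0.951900+0.918400+0.905200+0.855400+0.807500))/(1+9/200) = 7963/10000 ≈ 0.796300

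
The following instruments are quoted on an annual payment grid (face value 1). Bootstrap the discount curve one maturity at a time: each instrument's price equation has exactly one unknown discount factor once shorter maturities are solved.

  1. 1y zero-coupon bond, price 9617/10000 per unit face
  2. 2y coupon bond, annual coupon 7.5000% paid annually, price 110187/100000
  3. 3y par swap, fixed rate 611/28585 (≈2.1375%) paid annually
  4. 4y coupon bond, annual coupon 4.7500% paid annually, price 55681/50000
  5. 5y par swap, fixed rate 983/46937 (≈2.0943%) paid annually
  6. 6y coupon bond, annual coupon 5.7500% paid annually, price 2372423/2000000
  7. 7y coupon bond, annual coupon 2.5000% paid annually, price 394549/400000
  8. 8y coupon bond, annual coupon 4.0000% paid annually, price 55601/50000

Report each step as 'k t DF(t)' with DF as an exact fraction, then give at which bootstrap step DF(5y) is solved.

1 1 9617/10000
2 2 9579/10000
3 3 9389/10000
4 4 1867/2000
5 5 9017/10000
6 6 1733/2000
7 7 8267/10000
8 8 2059/2500
DF(5y) is solved at step 5

step 1 [1y] zero: DF = P = 9617/10000 ≈ 0.961700
step 2 [2y] bond c/1=3/40: DF=(110187/100000 − 3/40·(0.961700))/(1+3/40) = 9579/10000 ≈ 0.957900
step 3 [3y] swap r/1=611/28585: DF=(1 − 611/28585·(0.961700+0.957900))/(1+611/28585) = 9389/10000 ≈ 0.938900
step 4 [4y] bond c/1=19/400: DF=(55681/50000 − 19/400·(0.961700+0.957900+0.938900))/(1+19/400) = 1867/2000 ≈ 0.933500
step 5 [5y] swap r/1=983/46937: DF=(1 − 983/46937·(0.961700+0.957900+0.938900+0.933500))/(1+983/46937) = 9017/10000 ≈ 0.901700
step 6 [6y] bond c/1=23/400: DF=(2372423/2000000 − 23/400·(0.961700+0.957900+0.938900+0.933500+0.901700))/(1+23/400) = 1733/2000 ≈ 0.866500
step 7 [7y] bond c/1=1/40: DF=(394549/400000 − 1/40·(0.961700+0.957900+0.938900+0.933500+0.901700+0.866500))/(1+1/40) = 8267/10000 ≈ 0.826700
step 8 [8y] bond c/1=1/25: DF=(55601/50000 − 1/25·(0.961700+0.957900+0.938900+0.933500+0.901700+0.866500+0.826700))/(1+1/25) = 2059/2500 ≈ 0.823600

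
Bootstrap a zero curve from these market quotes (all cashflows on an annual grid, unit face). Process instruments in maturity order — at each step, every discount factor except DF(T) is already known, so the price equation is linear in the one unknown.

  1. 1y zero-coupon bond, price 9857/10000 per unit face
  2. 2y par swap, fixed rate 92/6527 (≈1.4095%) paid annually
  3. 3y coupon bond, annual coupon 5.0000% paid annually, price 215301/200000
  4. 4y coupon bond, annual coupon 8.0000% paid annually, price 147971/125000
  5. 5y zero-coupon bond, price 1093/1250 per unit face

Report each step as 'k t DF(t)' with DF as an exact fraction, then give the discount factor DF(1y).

1 1 9857/10000
2 2 2431/2500
3 3 233/250
4 4 441/500
5 5 1093/1250
DF(1y) = 9857/10000 ≈ 0.985700

step 1 [1y] zero: DF = P = 9857/10000 ≈ 0.985700
step 2 [2y] swap r/1=92/6527: DF=(1 − 92/6527·(0.985700))/(1+92/6527) = 2431/2500 ≈ 0.972400
step 3 [3y] bond c/1=1/20: DF=(215301/200000 − 1/20·(0.985700+0.972400))/(1+1/20) = 233/250 ≈ 0.932000
step 4 [4y] bond c/1=2/25: DF=(147971/125000 − 2/25·(0.985700+0.972400+0.932000))/(1+2/25) = 441/500 ≈ 0.882000
step 5 [5y] zero: DF = P = 1093/1250 ≈ 0.874400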